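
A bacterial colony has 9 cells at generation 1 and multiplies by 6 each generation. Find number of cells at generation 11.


aₙ = a₁·r^(n-1)
= 9×6^10
= 9×60466176
= 544195584

a_11 = 544195584


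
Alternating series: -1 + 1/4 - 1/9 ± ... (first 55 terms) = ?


S = -1 + 1/4 - 1/9 + 1/16 - 1/25 + 1/36 - 1/49 + 1/64 ± ...
= -0.8226
(Full series converges to -π²/12 ≈ -0.8225)

S_55 = -0.8226


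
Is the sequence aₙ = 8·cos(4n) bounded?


For all n, -1 ≤ cos(4n) ≤ 1, so -8 ≤ 8·cos(4n) ≤ 8
Lower bound: -8, Upper bound: 8
The sequence IS bounded

Bounded (-8 ≤ aₙ ≤ 8)


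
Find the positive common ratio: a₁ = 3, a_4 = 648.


r^(n-1) = aₙ/a₁
r^3 = 648/3 = 216
r = 216^(1/3)
= 6

r = 6


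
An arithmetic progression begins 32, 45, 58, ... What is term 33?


aₙ = a₁ + (n-1)d
= 32 + (33-1)×13
= 32 + 416
= 448

a_33 = 448


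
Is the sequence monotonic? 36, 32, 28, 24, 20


Differences: -4, -4, -4, -4
All differences < 0 → strictly DECREASING

Monotonically decreasing


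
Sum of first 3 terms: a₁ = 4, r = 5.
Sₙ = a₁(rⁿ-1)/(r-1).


Sₙ = 4×(5^3 - 1)/(5 - 1)
= 4×(125 - 1)/4
= 4×124/4
= 124

S_3 = 124


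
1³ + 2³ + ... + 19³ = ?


n(n+1)/2 = 19×20/2 = 190
Σk³ = 190² = 36100

Σk³ = 36100


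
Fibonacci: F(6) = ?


Fibonacci sequence: 1, 1, 2, 3, 5, 8
F(6) = 8

F(6) = 8


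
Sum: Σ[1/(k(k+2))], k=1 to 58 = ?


1/(k(k+2)) = (1/2)·(1/k - 1/(k+2)) (partial fractions)
Telescoping: Σ = (1/2)·(1 + 1/2 - 1/59 - 1/60) = 5191/7080

Sum = 5191/7080


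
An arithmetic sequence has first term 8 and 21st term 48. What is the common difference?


d = (aₙ - a₁)/(n-1)
= (48 - 8)/(21-1)
= 40/20 = 2

d = 2


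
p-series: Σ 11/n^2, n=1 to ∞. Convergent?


p-series test: Σ c/n^p converges if p > 1, diverges if p ≤ 1 (constant c > 0 doesn't affect convergence).
p = 2
2 > 1 → CONVERGES

Converges (p = 2 > 1)


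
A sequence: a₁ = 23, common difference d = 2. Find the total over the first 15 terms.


aₙ = 23 + (15-1)×2 = 51
Sₙ = n(a₁+aₙ)/2 = 15×(23+51)/2
= 15×74/2 = 555

S_15 = 555


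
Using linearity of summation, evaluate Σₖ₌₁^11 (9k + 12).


Σ(9k+12) = 9·Σk + 12·n
= 9·66 + 12·11
= 594 + 132 = 726

Σ = 726


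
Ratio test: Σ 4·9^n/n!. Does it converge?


aₙ = 4·9^n/n!
a_{n+1}/aₙ = 9^(n+1)/(n+1)! × n!/9^n  (constant 4 cancels)
= 9/(n+1)
L = lim(n→∞) 9/(n+1) = 0
L < 1 → series CONVERGES

Converges (ratio test: L = 0 < 1)


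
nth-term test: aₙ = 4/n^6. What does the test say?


lim(n→∞) 4/n^6 = 0
lim aₙ = 0 → nth-term test is INCONCLUSIVE
(Need other tests; this is actually a convergent p-series with p=6 > 1)

Inconclusive (lim aₙ = 0; need another test)


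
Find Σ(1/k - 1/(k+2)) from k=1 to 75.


Telescoping with gap 2: two head and two tail terms survive.
= (1 + 1/2) - (1/76 + 1/77)
= 3/2 - 1/76 - 1/77 = 8625/5852

Sum = 8625/5852


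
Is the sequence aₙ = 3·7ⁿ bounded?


aₙ = 3·7ⁿ → as n→∞, aₙ→∞ (since base 7 > 1)
No finite upper bound exists
The sequence is UNBOUNDED

Unbounded (aₙ → ∞ as n → ∞)


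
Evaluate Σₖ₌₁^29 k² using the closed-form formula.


n = 29
n(n+1)(2n+1)/6 = 29×30×59/6
= 51330/6 = 8555

Σk² = 8555


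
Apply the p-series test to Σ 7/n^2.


p-series test: Σ c/n^p converges if p > 1, diverges if p ≤ 1 (constant c > 0 doesn't affect convergence).
p = 2
2 > 1 → CONVERGES

Converges (p = 2 > 1)


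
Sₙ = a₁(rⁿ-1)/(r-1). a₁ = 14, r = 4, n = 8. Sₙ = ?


Sₙ = 14×(4^8 - 1)/(4 - 1)
= 14×(65536 - 1)/3
= 14×65535/3
= 305830

S_8 = 305830


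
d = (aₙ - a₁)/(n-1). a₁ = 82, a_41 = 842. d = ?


d = (aₙ - a₁)/(n-1)
= (842 - 82)/(41-1)
= 760/40 = 19

d = 19


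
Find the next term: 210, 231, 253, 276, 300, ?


Pattern: triangular numbers: n(n+1)/2
Terms: 210, 231, 253, 276, 300
Next term = 325

Next term = 325


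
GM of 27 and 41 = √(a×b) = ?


GM = √(27×41) = √1107 = 33.2716

GM = 33.2716


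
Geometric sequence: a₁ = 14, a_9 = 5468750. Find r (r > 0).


r^(n-1) = aₙ/a₁
r^8 = 5468750/14 = 390625
r = 390625^(1/8)
= ±5; taking r > 0 gives r = 5

r = 5


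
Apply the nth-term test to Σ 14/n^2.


lim(n→∞) 14/n^2 = 0
lim aₙ = 0 → nth-term test is INCONCLUSIVE
(Need other tests; this is actually a convergent p-series with p=2 > 1)

Inconclusive (lim aₙ = 0; need another test)


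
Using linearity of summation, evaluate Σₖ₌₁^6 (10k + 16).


Σ(10k+16) = 10·Σk + 16·n
= 10·21 + 16·6
= 210 + 96 = 306

Σ = 306


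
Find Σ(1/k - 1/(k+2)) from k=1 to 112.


Telescoping with gap 2: two head and two tail terms survive.
= (1 + 1/2) - (1/113 + 1/114)
= 3/2 - 1/113 - 1/114 = 9548/6441

Sum = 9548/6441


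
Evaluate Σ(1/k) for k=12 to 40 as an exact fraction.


Σₖ₌12^40 1/k = 1/12 + 1/13 + 1/14 + ... + 1/40
= 960709218673469/763275922437600
≈ 1.2587

Sum = 960709218673469/763275922437600 ≈ 1.2587


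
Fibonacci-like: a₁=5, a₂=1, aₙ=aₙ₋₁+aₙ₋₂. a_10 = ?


Computing iteratively: 5, 1, 6, 7, 13, 20, 33, 53, 86, 139
a_10 = 139

a_10 = 139


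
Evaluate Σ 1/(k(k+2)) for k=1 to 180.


1/(k(k+2)) = (1/2)·(1/k - 1/(k+2)) (partial fractions)
Telescoping: Σ = (1/2)·(1 + 1/2 - 1/181 - 1/182) = 24525/32942

Sum = 24525/32942


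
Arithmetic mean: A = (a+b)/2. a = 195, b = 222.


AM = (195 + 222)/2 = 417/2 = 208.5

AM = 208.5


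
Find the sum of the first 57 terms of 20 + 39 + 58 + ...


aₙ = 20 + (57-1)×19 = 1084
Sₙ = n(a₁+aₙ)/2 = 57×(20+1084)/2
= 57×1104/2 = 31464

S_57 = 31464


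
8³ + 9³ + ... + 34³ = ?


Σₖ₌8^34 k³ = [34·35/2]² − [7·8/2]²
= 354025 − 784 = 353241

Σk³ = 353241


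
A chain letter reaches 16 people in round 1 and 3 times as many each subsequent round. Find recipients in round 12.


aₙ = a₁·r^(n-1)
= 16×3^11
= 16×177147
= 2834352

a_12 = 2834352


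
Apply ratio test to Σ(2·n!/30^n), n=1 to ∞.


aₙ = 2·n!/30^n
a_{n+1}/aₙ = (n+1)!/30^(n+1) × 30^n/n!  (constant 2 cancels)
= (n+1)/30
L = lim(n→∞) (n+1)/30 = ∞
L > 1 → series DIVERGES

Diverges (ratio test: L = ∞ > 1)


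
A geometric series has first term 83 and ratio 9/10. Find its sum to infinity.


S∞ = a₁/(1-r) = 83/(1 - 9/10)
= 83/(1/10)
= 830

S∞ = 830


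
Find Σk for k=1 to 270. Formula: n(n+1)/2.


n(n+1)/2 = 270×271/2 = 73170/2 = 36585

Σk = 36585


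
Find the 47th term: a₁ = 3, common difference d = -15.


aₙ = a₁ + (n-1)d
= 3 + (47-1)×-15
= 3 - 690
= -687

a_47 = -687


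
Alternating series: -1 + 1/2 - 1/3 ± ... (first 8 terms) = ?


S = -1 + 1/2 - 1/3 + 1/4 - 1/5 + 1/6 - 1/7 + 1/8
= -0.6345
(Full series converges to -ln(2) ≈ -0.6931)

S_8 = -0.6345


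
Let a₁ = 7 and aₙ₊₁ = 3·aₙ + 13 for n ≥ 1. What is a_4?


Computing step by step:
a_1 = 7
a_2 = 34
a_3 = 115
a_4 = 358


a_4 = 358


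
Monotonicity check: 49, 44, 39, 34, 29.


Differences: -5, -5, -5, -5
All differences < 0 → strictly DECREASING

Monotonically decreasing


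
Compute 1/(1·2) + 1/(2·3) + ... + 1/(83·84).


1/(k(k+1)) = 1/k - 1/(k+1) (partial fractions)
Telescoping: Σ = 1 - 1/84 = 83/84

Sum = 83/84


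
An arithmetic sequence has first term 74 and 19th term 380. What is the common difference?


d = (aₙ - a₁)/(n-1)
= (380 - 74)/(19-1)
= 306/18 = 17

d = 17


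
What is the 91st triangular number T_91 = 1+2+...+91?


n(n+1)/2 = 91×92/2 = 8372/2 = 4186

Σk = 4186


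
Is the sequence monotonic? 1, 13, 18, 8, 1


Differences: 12, 5, -10, -7
Difference at position 1 is +12 (> 0) but position 3 is -10 (< 0) — sequence both rises and falls
→ NOT monotonic

Not monotonic


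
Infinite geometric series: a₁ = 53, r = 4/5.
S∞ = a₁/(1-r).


S∞ = a₁/(1-r) = 53/(1 - 4/5)
= 53/(1/5)
= 265

S∞ = 265


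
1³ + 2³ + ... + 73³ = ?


n(n+1)/2 = 73×74/2 = 2701
Σk³ = 2701² = 7295401

Σk³ = 7295401


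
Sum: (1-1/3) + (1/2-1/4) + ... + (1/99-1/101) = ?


Telescoping with gap 2: two head and two tail terms survive.
= (1 + 1/2) - (1/100 + 1/101)
= 3/2 - 1/100 - 1/101 = 14949/10100

Sum = 14949/10100


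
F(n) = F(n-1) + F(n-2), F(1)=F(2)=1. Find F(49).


Fibonacci sequence: 1, 1, 2, 3, 5, 8, 13, 21, 34, 55, 89, ...
F(49) = 7778742049

F(49) = 7778742049


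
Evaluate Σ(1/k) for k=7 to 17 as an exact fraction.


Σₖ₌7^17 1/k = 1/7 + 1/8 + 1/9 + ... + 1/17
= 2424847/2450448
≈ 0.9896

Sum = 2424847/2450448 ≈ 0.9896


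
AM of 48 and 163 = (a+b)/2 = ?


AM = (48 + 163)/2 = 211/2 = 105.5

AM = 105.5


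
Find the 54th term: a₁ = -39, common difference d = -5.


aₙ = a₁ + (n-1)d
= -39 + (54-1)×-5
= -39 - 265
= -304

a_54 = -304


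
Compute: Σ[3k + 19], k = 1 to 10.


Σ(3k+19) = 3·Σk + 19·n
= 3·55 + 19·10
= 165 + 190 = 355

Σ = 355


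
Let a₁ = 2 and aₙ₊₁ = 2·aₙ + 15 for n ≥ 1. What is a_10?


Computing step by step:
a_1 = 2
a_2 = 19
a_3 = 53
a_4 = 121
a_5 = 257
a_6 = 529
a_7 = 1073
a_8 = 2161
a_9 = 4337
a_10 = 8689


a_10 = 8689


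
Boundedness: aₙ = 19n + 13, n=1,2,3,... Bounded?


aₙ = 19n + 13 → as n→∞, aₙ→∞
No finite upper bound exists
The sequence is UNBOUNDED

Unbounded (aₙ → ∞ as n → ∞)


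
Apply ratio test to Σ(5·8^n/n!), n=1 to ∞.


aₙ = 5·8^n/n!
a_{n+1}/aₙ = 8^(n+1)/(n+1)! × n!/8^n  (constant 5 cancels)
= 8/(n+1)
L = lim(n→∞) 8/(n+1) = 0
L < 1 → series CONVERGES

Converges (ratio test: L = 0 < 1)


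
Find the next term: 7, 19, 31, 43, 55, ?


Pattern: arithmetic (d=12)
Terms: 7, 19, 31, 43, 55
Next term = 67

Next term = 67


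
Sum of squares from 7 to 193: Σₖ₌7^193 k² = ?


Σₖ₌7^193 k² = Σₖ₌₁^193 k² − Σₖ₌₁^6 k²
= 193·194·387/6 − 6·7·13/6
= 2415009 − 91 = 2414918

Σk² = 2414918


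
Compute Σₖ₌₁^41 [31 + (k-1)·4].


aₙ = 31 + (41-1)×4 = 191
Sₙ = n(a₁+aₙ)/2 = 41×(31+191)/2
= 41×222/2 = 4551

S_41 = 4551


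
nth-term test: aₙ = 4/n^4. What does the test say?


lim(n→∞) 4/n^4 = 0
lim aₙ = 0 → nth-term test is INCONCLUSIVE
(Need other tests; this is actually a convergent p-series with p=4 > 1)

Inconclusive (lim aₙ = 0; need another test)


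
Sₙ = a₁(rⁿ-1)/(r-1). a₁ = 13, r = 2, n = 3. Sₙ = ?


Sₙ = 13×(2^3 - 1)/(2 - 1)
= 13×(8 - 1)/1
= 13×7/1
= 91

S_3 = 91


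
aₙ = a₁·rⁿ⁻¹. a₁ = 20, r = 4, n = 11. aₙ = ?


aₙ = a₁·r^(n-1)
= 20×4^10
= 20×1048576
= 20971520

a_11 = 20971520


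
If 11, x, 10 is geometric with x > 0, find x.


GM = √(11×10) = √110 = 10.4881

GM = 10.4881


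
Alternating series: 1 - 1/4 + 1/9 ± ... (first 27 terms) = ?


S = 1 - 1/4 + 1/9 - 1/16 + 1/25 - 1/36 + 1/49 - 1/64 ± ...
= 0.8231
(Full series converges to +π²/12 ≈ +0.8225)

S_27 = 0.8231


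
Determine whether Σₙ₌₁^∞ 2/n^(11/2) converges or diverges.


p-series test: Σ c/n^p converges if p > 1, diverges if p ≤ 1 (constant c > 0 doesn't affect convergence).
p = 11/2
11/2 > 1 → CONVERGES

Converges (p = 11/2 > 1)


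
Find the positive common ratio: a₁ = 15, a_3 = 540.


r^(n-1) = aₙ/a₁
r^2 = 540/15 = 36
r = 36^(1/2)
= ±6; taking r > 0 gives r = 6

r = 6


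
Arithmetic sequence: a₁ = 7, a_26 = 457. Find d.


d = (aₙ - a₁)/(n-1)
= (457 - 7)/(26-1)
= 450/25 = 18

d = 18


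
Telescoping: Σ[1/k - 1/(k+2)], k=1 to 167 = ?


Telescoping with gap 2: two head and two tail terms survive.
= (1 + 1/2) - (1/168 + 1/169)
= 3/2 - 1/168 - 1/169 = 42251/28392

Sum = 42251/28392


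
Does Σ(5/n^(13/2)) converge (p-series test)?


p-series test: Σ c/n^p converges if p > 1, diverges if p ≤ 1 (constant c > 0 doesn't affect convergence).
p = 13/2
13/2 > 1 → CONVERGES

Converges (p = 13/2 > 1)


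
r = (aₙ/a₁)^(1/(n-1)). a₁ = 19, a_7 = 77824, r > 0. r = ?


r^(n-1) = aₙ/a₁
r^6 = 77824/19 = 4096
r = 4096^(1/6)
= ±4; taking r > 0 gives r = 4

r = 4


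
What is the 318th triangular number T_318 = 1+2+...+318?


n(n+1)/2 = 318×319/2 = 101442/2 = 50721

Σk = 50721


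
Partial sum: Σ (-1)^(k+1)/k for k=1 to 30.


S = 1 - 1/2 + 1/3 - 1/4 + 1/5 - 1/6 + 1/7 - 1/8 ± ...
= 0.6768
(Full series converges to +ln(2) ≈ +0.6931)

S_30 = 0.6768


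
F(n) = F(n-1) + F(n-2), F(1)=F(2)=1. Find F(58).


Fibonacci sequence: 1, 1, 2, 3, 5, 8, 13, 21, 34, 55, 89, ...
F(58) = 591286729879

F(58) = 591286729879


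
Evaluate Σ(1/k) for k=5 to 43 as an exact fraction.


Σₖ₌5^43 1/k = 1/5 + 1/6 + 1/7 + ... + 1/43
= 277286409089906417/122332313750680800
≈ 2.2667

Sum = 277286409089906417/122332313750680800 ≈ 2.2667


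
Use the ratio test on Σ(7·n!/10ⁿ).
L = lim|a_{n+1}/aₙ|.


aₙ = 7·n!/10^n
a_{n+1}/aₙ = (n+1)!/10^(n+1) × 10^n/n!  (constant 7 cancels)
= (n+1)/10
L = lim(n→∞) (n+1)/10 = ∞
L > 1 → series DIVERGES

Diverges (ratio test: L = ∞ > 1)


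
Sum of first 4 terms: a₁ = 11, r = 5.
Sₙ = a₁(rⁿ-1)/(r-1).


Sₙ = 11×(5^4 - 1)/(5 - 1)
= 11×(625 - 1)/4
= 11×624/4
= 1716

S_4 = 1716


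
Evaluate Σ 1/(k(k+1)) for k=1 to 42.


1/(k(k+1)) = 1/k - 1/(k+1) (partial fractions)
Telescoping: Σ = 1 - 1/43 = 42/43

Sum = 42/43


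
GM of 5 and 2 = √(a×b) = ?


GM = √(5×2) = √10 = 3.1623

GM = 3.1623


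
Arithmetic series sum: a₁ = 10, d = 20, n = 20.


aₙ = 10 + (20-1)×20 = 390
Sₙ = n(a₁+aₙ)/2 = 20×(10+390)/2
= 20×400/2 = 4000

S_20 = 4000


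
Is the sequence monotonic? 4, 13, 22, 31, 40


Differences: 9, 9, 9, 9
All differences > 0 → strictly INCREASING

Monotonically increasing


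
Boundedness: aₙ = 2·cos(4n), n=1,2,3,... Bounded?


For all n, -1 ≤ cos(4n) ≤ 1, so -2 ≤ 2·cos(4n) ≤ 2
Lower bound: -2, Upper bound: 2
The sequence IS bounded

Bounded (-2 ≤ aₙ ≤ 2)


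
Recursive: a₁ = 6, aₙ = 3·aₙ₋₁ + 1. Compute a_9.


Computing step by step:
a_1 = 6
a_2 = 19
a_3 = 58
a_4 = 175
a_5 = 526
a_6 = 1579
a_7 = 4738
a_8 = 14215
a_9 = 42646


a_9 = 42646


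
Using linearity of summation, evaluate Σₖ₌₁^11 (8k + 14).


Σ(8k+14) = 8·Σk + 14·n
= 8·66 + 14·11
= 528 + 154 = 682

Σ = 682


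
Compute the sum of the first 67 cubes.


n(n+1)/2 = 67×68/2 = 2278
Σk³ = 2278² = 5189284

Σk³ = 5189284


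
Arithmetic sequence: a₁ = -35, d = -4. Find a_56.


aₙ = a₁ + (n-1)d
= -35 + (56-1)×-4
= -35 - 220
= -255

a_56 = -255


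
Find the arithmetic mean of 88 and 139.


AM = (88 + 139)/2 = 227/2 = 113.5

AM = 113.5


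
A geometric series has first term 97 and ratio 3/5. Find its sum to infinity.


S∞ = a₁/(1-r) = 97/(1 - 3/5)
= 97/(2/5)
= 485/2

S∞ = 485/2


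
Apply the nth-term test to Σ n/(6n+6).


lim(n→∞) n/(6n+6) = 1/6 = 1/6  (divide numerator and denominator by n)
lim aₙ = 1/6 ≠ 0 → series DIVERGES

Diverges (lim aₙ = 1/6 ≠ 0)


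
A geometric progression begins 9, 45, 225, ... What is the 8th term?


aₙ = a₁·r^(n-1)
= 9×5^7
= 9×78125
= 703125

a_8 = 703125


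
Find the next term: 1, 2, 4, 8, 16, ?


Pattern: geometric (r=2)
Terms: 1, 2, 4, 8, 16
Next term = 32

Next term = 32


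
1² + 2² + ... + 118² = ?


n = 118
n(n+1)(2n+1)/6 = 118×119×237/6
= 3327954/6 = 554659

Σk² = 554659


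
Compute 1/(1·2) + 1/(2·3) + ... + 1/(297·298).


1/(k(k+1)) = 1/k - 1/(k+1) (partial fractions)
Telescoping: Σ = 1 - 1/298 = 297/298

Sum = 297/298


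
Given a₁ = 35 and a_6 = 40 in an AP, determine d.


d = (aₙ - a₁)/(n-1)
= (40 - 35)/(6-1)
= 5/5 = 1

d = 1


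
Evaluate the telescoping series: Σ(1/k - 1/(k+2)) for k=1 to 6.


Telescoping with gap 2: two head and two tail terms survive.
= (1 + 1/2) - (1/7 + 1/8)
= 3/2 - 1/7 - 1/8 = 69/56

Sum = 69/56


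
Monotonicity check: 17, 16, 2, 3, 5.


Differences: -1, -14, 1, 2
Difference at position 3 is +1 (> 0) but position 1 is -1 (< 0) — sequence both rises and falls
→ NOT monotonic

Not monotonic


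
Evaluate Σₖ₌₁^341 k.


n(n+1)/2 = 341×342/2 = 116622/2 = 58311

Σk = 58311


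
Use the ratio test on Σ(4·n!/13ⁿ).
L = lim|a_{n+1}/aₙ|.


aₙ = 4·n!/13^n
a_{n+1}/aₙ = (n+1)!/13^(n+1) × 13^n/n!  (constant 4 cancels)
= (n+1)/13
L = lim(n→∞) (n+1)/13 = ∞
L > 1 → series DIVERGES

Diverges (ratio test: L = ∞ > 1)


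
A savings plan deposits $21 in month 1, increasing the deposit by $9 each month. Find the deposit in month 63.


aₙ = a₁ + (n-1)d
= 21 + (63-1)×9
= 21 + 558
= 579

a_63 = 579


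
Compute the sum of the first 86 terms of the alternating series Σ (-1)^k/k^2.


S = -1 + 1/4 - 1/9 + 1/16 - 1/25 + 1/36 - 1/49 + 1/64 ± ...
= -0.8224
(Full series converges to -π²/12 ≈ -0.8225)

S_86 = -0.8224


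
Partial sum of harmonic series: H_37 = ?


H_37 = 1/1 + 1/2 + 1/3 + ... + 1/37
= 2040798836801833/485721041551200
≈ 4.2016

H_37 = 2040798836801833/485721041551200 ≈ 4.2016


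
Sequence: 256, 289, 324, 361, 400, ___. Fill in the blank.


Pattern: perfect squares: n²
Terms: 256, 289, 324, 361, 400
Next term = 441

Next term = 441


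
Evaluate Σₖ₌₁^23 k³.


n(n+1)/2 = 23×24/2 = 276
Σk³ = 276² = 76176

Σk³ = 76176


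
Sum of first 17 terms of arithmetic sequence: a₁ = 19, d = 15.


aₙ = 19 + (17-1)×15 = 259
Sₙ = n(a₁+aₙ)/2 = 17×(19+259)/2
= 17×278/2 = 2363

S_17 = 2363


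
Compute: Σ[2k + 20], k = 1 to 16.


Σ(2k+20) = 2·Σk + 20·n
= 2·136 + 20·16
= 272 + 320 = 592

Σ = 592


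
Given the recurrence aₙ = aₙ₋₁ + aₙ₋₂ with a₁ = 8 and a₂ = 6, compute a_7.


Computing iteratively: 8, 6, 14, 20, 34, 54, 88
a_7 = 88

a_7 = 88


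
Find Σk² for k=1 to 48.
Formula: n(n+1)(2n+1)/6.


n = 48
n(n+1)(2n+1)/6 = 48×49×97/6
= 228144/6 = 38024

Σk² = 38024


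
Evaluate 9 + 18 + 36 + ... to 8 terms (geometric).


Sₙ = 9×(2^8 - 1)/(2 - 1)
= 9×(256 - 1)/1
= 9×255/1
= 2295

S_8 = 2295


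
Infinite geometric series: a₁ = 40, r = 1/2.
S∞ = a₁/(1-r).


S∞ = a₁/(1-r) = 40/(1 - 1/2)
= 40/(1/2)
= 80

S∞ = 80


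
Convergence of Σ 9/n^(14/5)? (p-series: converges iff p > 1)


p-series test: Σ c/n^p converges if p > 1, diverges if p ≤ 1 (constant c > 0 doesn't affect convergence).
p = 14/5
14/5 > 1 → CONVERGES

Converges (p = 14/5 > 1)


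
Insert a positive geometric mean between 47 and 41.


GM = √(47×41) = √1927 = 43.8976

GM = 43.8976


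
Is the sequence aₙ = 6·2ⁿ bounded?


aₙ = 6·2ⁿ → as n→∞, aₙ→∞ (since base 2 > 1)
No finite upper bound exists
The sequence is UNBOUNDED

Unbounded (aₙ → ∞ as n → ∞)


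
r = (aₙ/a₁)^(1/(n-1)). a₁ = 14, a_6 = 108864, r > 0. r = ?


r^(n-1) = aₙ/a₁
r^5 = 108864/14 = 7776
r = 7776^(1/5)
= 6

r = 6


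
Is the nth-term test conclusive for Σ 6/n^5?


lim(n→∞) 6/n^5 = 0
lim aₙ = 0 → nth-term test is INCONCLUSIVE
(Need other tests; this is actually a convergent p-series with p=5 > 1)

Inconclusive (lim aₙ = 0; need another test)


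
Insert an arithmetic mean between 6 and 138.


AM = (6 + 138)/2 = 144/2 = 72

AM = 72


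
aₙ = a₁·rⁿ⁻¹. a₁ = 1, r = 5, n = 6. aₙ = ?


aₙ = a₁·r^(n-1)
= 1×5^5
= 1×3125
= 3125

a_6 = 3125


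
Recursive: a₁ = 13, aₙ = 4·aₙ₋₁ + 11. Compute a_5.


Computing step by step:
a_1 = 13
a_2 = 63
a_3 = 263
a_4 = 1063
a_5 = 4263


a_5 = 4263


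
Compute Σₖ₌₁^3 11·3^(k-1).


Sₙ = 11×(3^3 - 1)/(3 - 1)
= 11×(27 - 1)/2
= 11×26/2
= 143

S_3 = 143


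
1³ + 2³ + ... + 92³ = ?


n(n+1)/2 = 92×93/2 = 4278
Σk³ = 4278² = 18301284

Σk³ = 18301284


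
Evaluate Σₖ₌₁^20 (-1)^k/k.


S = -1 + 1/2 - 1/3 + 1/4 - 1/5 + 1/6 - 1/7 + 1/8 ± ...
= -0.6688
(Full series converges to -ln(2) ≈ -0.6931)

S_20 = -0.6688


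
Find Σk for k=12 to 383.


Σₖ₌12^383 k = Σₖ₌₁^383 k − Σₖ₌₁^11 k
= 383·384/2 − 11·12/2
= 73536 − 66 = 73470

Σk = 73470


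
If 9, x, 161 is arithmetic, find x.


AM = (9 + 161)/2 = 170/2 = 85

AM = 85


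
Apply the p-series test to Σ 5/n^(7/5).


p-series test: Σ c/n^p converges if p > 1, diverges if p ≤ 1 (constant c > 0 doesn't affect convergence).
p = 7/5
7/5 > 1 → CONVERGES

Converges (p = 7/5 > 1)


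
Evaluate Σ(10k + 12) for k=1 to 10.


Σ(10k+12) = 10·Σk + 12·n
= 10·55 + 12·10
= 550 + 120 = 670

Σ = 670


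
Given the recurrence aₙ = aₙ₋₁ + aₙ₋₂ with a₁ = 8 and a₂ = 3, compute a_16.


Computing iteratively: 8, 3, 11, 14, 25, 39, 64, 103, 167, 270, 437, 707, ...
a_16 = 4846

a_16 = 4846


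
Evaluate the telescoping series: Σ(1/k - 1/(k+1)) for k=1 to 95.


Telescoping: adjacent terms cancel.
= 1/1 - 1/96
= 1 - 1/96 = 95/96

Sum = 95/96


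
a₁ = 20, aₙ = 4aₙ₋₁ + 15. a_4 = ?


Computing step by step:
a_1 = 20
a_2 = 95
a_3 = 395
a_4 = 1595


a_4 = 1595


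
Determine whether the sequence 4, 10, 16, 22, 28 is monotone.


Differences: 6, 6, 6, 6
All differences > 0 → strictly INCREASING

Monotonically increasing


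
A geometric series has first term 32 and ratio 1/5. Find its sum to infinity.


S∞ = a₁/(1-r) = 32/(1 - 1/5)
= 32/(4/5)
= 40

S∞ = 40


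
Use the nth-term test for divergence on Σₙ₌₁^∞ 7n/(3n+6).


lim(n→∞) 7n/(3n+6) = 7/3 = 7/3  (divide numerator and denominator by n)
lim aₙ = 7/3 ≠ 0 → series DIVERGES

Diverges (lim aₙ = 7/3 ≠ 0)


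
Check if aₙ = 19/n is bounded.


a₁ = 19, a₂ = 19/2, a₃ = 19/3, ...
0 < aₙ ≤ 19 for all n ≥ 1
Lower bound: 0, Upper bound: 19
The sequence IS bounded

Bounded (0 < aₙ ≤ 19)


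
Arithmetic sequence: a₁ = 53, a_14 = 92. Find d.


d = (aₙ - a₁)/(n-1)
= (92 - 53)/(14-1)
= 39/13 = 3

d = 3


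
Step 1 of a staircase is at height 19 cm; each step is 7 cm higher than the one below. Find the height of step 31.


aₙ = a₁ + (n-1)d
= 19 + (31-1)×7
= 19 + 210
= 229

a_31 = 229


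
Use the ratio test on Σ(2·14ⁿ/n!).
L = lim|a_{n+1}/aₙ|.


aₙ = 2·14^n/n!
a_{n+1}/aₙ = 14^(n+1)/(n+1)! × n!/14^n  (constant 2 cancels)
= 14/(n+1)
L = lim(n→∞) 14/(n+1) = 0
L < 1 → series CONVERGES

Converges (ratio test: L = 0 < 1)


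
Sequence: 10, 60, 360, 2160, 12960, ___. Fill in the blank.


Pattern: geometric (r=6)
Terms: 10, 60, 360, 2160, 12960
Next term = 77760

Next term = 77760


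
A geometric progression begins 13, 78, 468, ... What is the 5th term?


aₙ = a₁·r^(n-1)
= 13×6^4
= 13×1296
= 16848

a_5 = 16848


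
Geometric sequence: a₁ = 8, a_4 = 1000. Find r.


r^(n-1) = aₙ/a₁
r^3 = 1000/8 = 125
r = 125^(1/3)
= 5

r = 5


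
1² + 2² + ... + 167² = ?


n = 167
n(n+1)(2n+1)/6 = 167×168×335/6
= 9398760/6 = 1566460

Σk² = 1566460


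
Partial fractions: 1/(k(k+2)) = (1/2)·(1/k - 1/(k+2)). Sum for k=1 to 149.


1/(k(k+2)) = (1/2)·(1/k - 1/(k+2)) (partial fractions)
Telescoping: Σ = (1/2)·(1 + 1/2 - 1/150 - 1/151) = 16837/22650

Sum = 16837/22650


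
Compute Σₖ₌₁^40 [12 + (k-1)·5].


aₙ = 12 + (40-1)×5 = 207
Sₙ = n(a₁+aₙ)/2 = 40×(12+207)/2
= 40×219/2 = 4380

S_40 = 4380


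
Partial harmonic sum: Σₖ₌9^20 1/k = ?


Σₖ₌9^20 1/k = 1/9 + 1/10 + 1/11 + ... + 1/20
= 68276701/77597520
≈ 0.8799

Sum = 68276701/77597520 ≈ 0.8799


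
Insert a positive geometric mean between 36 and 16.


GM = √(36×16) = √576 = 24

GM = 24


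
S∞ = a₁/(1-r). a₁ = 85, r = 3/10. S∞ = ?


S∞ = a₁/(1-r) = 85/(1 - 3/10)
= 85/(7/10)
= 850/7

S∞ = 850/7


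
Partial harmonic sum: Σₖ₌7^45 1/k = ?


Σₖ₌7^45 1/k = 1/7 + 1/8 + 1/9 + ... + 1/45
= 2617230034104616867/1345655451257488800
≈ 1.9449

Sum = 2617230034104616867/1345655451257488800 ≈ 1.9449


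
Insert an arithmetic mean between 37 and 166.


AM = (37 + 166)/2 = 203/2 = 101.5

AM = 101.5


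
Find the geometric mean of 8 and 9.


GM = √(8×9) = √72 = 8.4853

GM = 8.4853


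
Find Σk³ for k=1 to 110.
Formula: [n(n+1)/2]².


n(n+1)/2 = 110×111/2 = 6105
Σk³ = 6105² = 37271025

Σk³ = 37271025


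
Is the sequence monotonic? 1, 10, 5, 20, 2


Differences: 9, -5, 15, -18
Difference at position 1 is +9 (> 0) but position 2 is -5 (< 0) — sequence both rises and falls
→ NOT monotonic

Not monotonic


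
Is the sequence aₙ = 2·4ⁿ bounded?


aₙ = 2·4ⁿ → as n→∞, aₙ→∞ (since base 4 > 1)
No finite upper bound exists
The sequence is UNBOUNDED

Unbounded (aₙ → ∞ as n → ∞)


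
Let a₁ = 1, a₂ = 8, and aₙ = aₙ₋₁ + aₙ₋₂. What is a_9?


Computing iteratively: 1, 8, 9, 17, 26, 43, 69, 112, 181
a_9 = 181

a_9 = 181


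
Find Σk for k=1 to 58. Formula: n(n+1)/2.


n(n+1)/2 = 58×59/2 = 3422/2 = 1711

Σk = 1711


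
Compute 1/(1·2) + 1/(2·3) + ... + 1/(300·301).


1/(k(k+1)) = 1/k - 1/(k+1) (partial fractions)
Telescoping: Σ = 1 - 1/301 = 300/301

Sum = 300/301


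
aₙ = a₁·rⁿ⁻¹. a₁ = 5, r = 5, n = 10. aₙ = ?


aₙ = a₁·r^(n-1)
= 5×5^9
= 5×1953125
= 9765625

a_10 = 9765625


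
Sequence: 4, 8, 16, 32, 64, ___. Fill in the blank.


Pattern: powers of 2: 2ⁿ
Terms: 4, 8, 16, 32, 64
Next term = 128

Next term = 128


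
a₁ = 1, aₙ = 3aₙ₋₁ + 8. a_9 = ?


Computing step by step:
a_1 = 1
a_2 = 11
a_3 = 41
a_4 = 131
a_5 = 401
a_6 = 1211
a_7 = 3641
a_8 = 10931
a_9 = 32801


a_9 = 32801


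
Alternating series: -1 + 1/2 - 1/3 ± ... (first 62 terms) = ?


S = -1 + 1/2 - 1/3 + 1/4 - 1/5 + 1/6 - 1/7 + 1/8 ± ...
= -0.6851
(Full series converges to -ln(2) ≈ -0.6931)

S_62 = -0.6851


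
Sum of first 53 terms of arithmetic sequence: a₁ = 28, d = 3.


aₙ = 28 + (53-1)×3 = 184
Sₙ = n(a₁+aₙ)/2 = 53×(28+184)/2
= 53×212/2 = 5618

S_53 = 5618


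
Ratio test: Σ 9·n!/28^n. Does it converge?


aₙ = 9·n!/28^n
a_{n+1}/aₙ = (n+1)!/28^(n+1) × 28^n/n!  (constant 9 cancels)
= (n+1)/28
L = lim(n→∞) (n+1)/28 = ∞
L > 1 → series DIVERGES

Diverges (ratio test: L = ∞ > 1)


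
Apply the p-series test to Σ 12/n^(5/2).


p-series test: Σ c/n^p converges if p > 1, diverges if p ≤ 1 (constant c > 0 doesn't affect convergence).
p = 5/2
5/2 > 1 → CONVERGES

Converges (p = 5/2 > 1)


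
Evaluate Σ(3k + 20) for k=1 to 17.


Σ(3k+20) = 3·Σk + 20·n
= 3·153 + 20·17
= 459 + 340 = 799

Σ = 799


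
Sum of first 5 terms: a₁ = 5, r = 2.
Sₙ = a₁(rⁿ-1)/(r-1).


Sₙ = 5×(2^5 - 1)/(2 - 1)
= 5×(32 - 1)/1
= 5×31/1
= 155

S_5 = 155


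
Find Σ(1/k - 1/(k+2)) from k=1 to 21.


Telescoping with gap 2: two head and two tail terms survive.
= (1 + 1/2) - (1/22 + 1/23)
= 3/2 - 1/22 - 1/23 = 357/253

Sum = 357/253


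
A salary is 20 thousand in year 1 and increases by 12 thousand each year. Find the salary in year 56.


aₙ = a₁ + (n-1)d
= 20 + (56-1)×12
= 20 + 660
= 680

a_56 = 680


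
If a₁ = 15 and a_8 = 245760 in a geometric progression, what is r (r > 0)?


r^(n-1) = aₙ/a₁
r^7 = 245760/15 = 16384
r = 16384^(1/7)
= 4

r = 4


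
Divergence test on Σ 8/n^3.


lim(n→∞) 8/n^3 = 0
lim aₙ = 0 → nth-term test is INCONCLUSIVE
(Need other tests; this is actually a convergent p-series with p=3 > 1)

Inconclusive (lim aₙ = 0; need another test)


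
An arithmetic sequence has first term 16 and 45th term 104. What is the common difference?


d = (aₙ - a₁)/(n-1)
= (104 - 16)/(45-1)
= 88/44 = 2

d = 2


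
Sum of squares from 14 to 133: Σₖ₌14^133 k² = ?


Σₖ₌14^133 k² = Σₖ₌₁^133 k² − Σₖ₌₁^13 k²
= 133·134·267/6 − 13·14·27/6
= 793079 − 819 = 792260

Σk² = 792260


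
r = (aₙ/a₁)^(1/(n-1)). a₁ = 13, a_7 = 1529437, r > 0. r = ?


r^(n-1) = aₙ/a₁
r^6 = 1529437/13 = 117649
r = 117649^(1/6)
= ±7; taking r > 0 gives r = 7

r = 7


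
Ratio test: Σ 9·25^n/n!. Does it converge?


aₙ = 9·25^n/n!
a_{n+1}/aₙ = 25^(n+1)/(n+1)! × n!/25^n  (constant 9 cancels)
= 25/(n+1)
L = lim(n→∞) 25/(n+1) = 0
L < 1 → series CONVERGES

Converges (ratio test: L = 0 < 1)


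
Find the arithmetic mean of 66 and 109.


AM = (66 + 109)/2 = 175/2 = 87.5

AM = 87.5


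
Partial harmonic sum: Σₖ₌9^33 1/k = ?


Σₖ₌9^33 1/k = 1/9 + 1/10 + 1/11 + ... + 1/33
= 17997160288729/13127595717600
≈ 1.3709

Sum = 17997160288729/13127595717600 ≈ 1.3709


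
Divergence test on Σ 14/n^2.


lim(n→∞) 14/n^2 = 0
lim aₙ = 0 → nth-term test is INCONCLUSIVE
(Need other tests; this is actually a convergent p-series with p=2 > 1)

Inconclusive (lim aₙ = 0; need another test)


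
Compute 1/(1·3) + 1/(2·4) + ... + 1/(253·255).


1/(k(k+2)) = (1/2)·(1/k - 1/(k+2)) (partial fractions)
Telescoping: Σ = (1/2)·(1 + 1/2 - 1/254 - 1/255) = 48323/64770

Sum = 48323/64770


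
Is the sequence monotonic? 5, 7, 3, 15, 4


Differences: 2, -4, 12, -11
Difference at position 1 is +2 (> 0) but position 2 is -4 (< 0) — sequence both rises and falls
→ NOT monotonic

Not monotonic


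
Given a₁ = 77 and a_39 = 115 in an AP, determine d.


d = (aₙ - a₁)/(n-1)
= (115 - 77)/(39-1)
= 38/38 = 1

d = 1


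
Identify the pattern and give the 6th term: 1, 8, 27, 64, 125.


Pattern: perfect cubes: n³
Terms: 1, 8, 27, 64, 125
Next term = 216

Next term = 216


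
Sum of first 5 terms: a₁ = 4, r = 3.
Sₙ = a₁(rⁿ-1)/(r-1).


Sₙ = 4×(3^5 - 1)/(3 - 1)
= 4×(243 - 1)/2
= 4×242/2
= 484

S_5 = 484


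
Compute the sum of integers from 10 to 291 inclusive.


Σₖ₌10^291 k = Σₖ₌₁^291 k − Σₖ₌₁^9 k
= 291·292/2 − 9·10/2
= 42486 − 45 = 42441

Σk = 42441


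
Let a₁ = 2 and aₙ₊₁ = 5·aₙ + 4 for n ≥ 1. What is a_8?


Computing step by step:
a_1 = 2
a_2 = 14
a_3 = 74
a_4 = 374
a_5 = 1874
a_6 = 9374
a_7 = 46874
a_8 = 234374


a_8 = 234374


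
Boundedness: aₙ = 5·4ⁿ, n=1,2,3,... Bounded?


aₙ = 5·4ⁿ → as n→∞, aₙ→∞ (since base 4 > 1)
No finite upper bound exists
The sequence is UNBOUNDED

Unbounded (aₙ → ∞ as n → ∞)


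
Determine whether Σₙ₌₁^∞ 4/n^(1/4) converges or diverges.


p-series test: Σ c/n^p converges if p > 1, diverges if p ≤ 1 (constant c > 0 doesn't affect convergence).
p = 1/4
1/4 ≤ 1 → DIVERGES

Diverges (p = 1/4 ≤ 1)


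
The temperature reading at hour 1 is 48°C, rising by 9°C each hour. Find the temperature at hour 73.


aₙ = a₁ + (n-1)d
= 48 + (73-1)×9
= 48 + 648
= 696

a_73 = 696


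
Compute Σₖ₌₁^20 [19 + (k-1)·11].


aₙ = 19 + (20-1)×11 = 228
Sₙ = n(a₁+aₙ)/2 = 20×(19+228)/2
= 20×247/2 = 2470

S_20 = 2470


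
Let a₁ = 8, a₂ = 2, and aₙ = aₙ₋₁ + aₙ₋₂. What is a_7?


Computing iteratively: 8, 2, 10, 12, 22, 34, 56
a_7 = 56

a_7 = 56


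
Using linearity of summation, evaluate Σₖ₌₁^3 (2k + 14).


Σ(2k+14) = 2·Σk + 14·n
= 2·6 + 14·3
= 12 + 42 = 54

Σ = 54


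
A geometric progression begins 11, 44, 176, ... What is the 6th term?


aₙ = a₁·r^(n-1)
= 11×4^5
= 11×1024
= 11264

a_6 = 11264


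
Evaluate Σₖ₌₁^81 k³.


n(n+1)/2 = 81×82/2 = 3321
Σk³ = 3321² = 11029041

Σk³ = 11029041


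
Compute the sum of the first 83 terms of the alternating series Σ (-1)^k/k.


S = -1 + 1/2 - 1/3 + 1/4 - 1/5 + 1/6 - 1/7 + 1/8 ± ...
= -0.6991
(Full series converges to -ln(2) ≈ -0.6931)

S_83 = -0.6991


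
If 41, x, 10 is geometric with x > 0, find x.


GM = √(41×10) = √410 = 20.2485

GM = 20.2485


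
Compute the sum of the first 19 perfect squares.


n = 19
n(n+1)(2n+1)/6 = 19×20×39/6
= 14820/6 = 2470

Σk² = 2470


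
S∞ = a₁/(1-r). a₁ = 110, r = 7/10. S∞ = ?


S∞ = a₁/(1-r) = 110/(1 - 7/10)
= 110/(3/10)
= 1100/3

S∞ = 1100/3


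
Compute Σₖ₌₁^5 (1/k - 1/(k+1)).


Telescoping: adjacent terms cancel.
= 1/1 - 1/6
= 1 - 1/6 = 5/6

Sum = 5/6


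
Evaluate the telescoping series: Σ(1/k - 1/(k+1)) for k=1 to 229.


Telescoping: adjacent terms cancel.
= 1/1 - 1/230
= 1 - 1/230 = 229/230

Sum = 229/230


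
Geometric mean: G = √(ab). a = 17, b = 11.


GM = √(17×11) = √187 = 13.6748

GM = 13.6748


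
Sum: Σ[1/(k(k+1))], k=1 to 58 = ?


1/(k(k+1)) = 1/k - 1/(k+1) (partial fractions)
Telescoping: Σ = 1 - 1/59 = 58/59

Sum = 58/59


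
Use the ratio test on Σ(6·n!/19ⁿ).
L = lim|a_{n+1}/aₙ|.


aₙ = 6·n!/19^n
a_{n+1}/aₙ = (n+1)!/19^(n+1) × 19^n/n!  (constant 6 cancels)
= (n+1)/19
L = lim(n→∞) (n+1)/19 = ∞
L > 1 → series DIVERGES

Diverges (ratio test: L = ∞ > 1)


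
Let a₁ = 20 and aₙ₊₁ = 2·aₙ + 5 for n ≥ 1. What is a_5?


Computing step by step:
a_1 = 20
a_2 = 45
a_3 = 95
a_4 = 195
a_5 = 395


a_5 = 395


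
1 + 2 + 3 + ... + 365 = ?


n(n+1)/2 = 365×366/2 = 133590/2 = 66795

Σk = 66795


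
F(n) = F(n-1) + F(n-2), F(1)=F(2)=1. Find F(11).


Fibonacci sequence: 1, 1, 2, 3, 5, 8, 13, 21, 34, 55, 89
F(11) = 89

F(11) = 89


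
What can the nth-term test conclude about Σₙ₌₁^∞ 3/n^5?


lim(n→∞) 3/n^5 = 0
lim aₙ = 0 → nth-term test is INCONCLUSIVE
(Need other tests; this is actually a convergent p-series with p=5 > 1)

Inconclusive (lim aₙ = 0; need another test)


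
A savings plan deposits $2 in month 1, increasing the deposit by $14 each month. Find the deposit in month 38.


aₙ = a₁ + (n-1)d
= 2 + (38-1)×14
= 2 + 518
= 520

a_38 = 520


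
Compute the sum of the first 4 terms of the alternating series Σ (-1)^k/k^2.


S = -1 + 1/4 - 1/9 + 1/16
= -0.7986
(Full series converges to -π²/12 ≈ -0.8225)

S_4 = -0.7986


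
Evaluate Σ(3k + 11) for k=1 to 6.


Σ(3k+11) = 3·Σk + 11·n
= 3·21 + 11·6
= 63 + 66 = 129

Σ = 129


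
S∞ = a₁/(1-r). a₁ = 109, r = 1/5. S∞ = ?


S∞ = a₁/(1-r) = 109/(1 - 1/5)
= 109/(4/5)
= 545/4

S∞ = 545/4


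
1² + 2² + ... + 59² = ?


n = 59
n(n+1)(2n+1)/6 = 59×60×119/6
= 421260/6 = 70210

Σk² = 70210


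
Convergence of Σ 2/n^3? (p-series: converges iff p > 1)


p-series test: Σ c/n^p converges if p > 1, diverges if p ≤ 1 (constant c > 0 doesn't affect convergence).
p = 3
3 > 1 → CONVERGES

Converges (p = 3 > 1)


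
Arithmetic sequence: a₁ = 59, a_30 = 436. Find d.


d = (aₙ - a₁)/(n-1)
= (436 - 59)/(30-1)
= 377/29 = 13

d = 13


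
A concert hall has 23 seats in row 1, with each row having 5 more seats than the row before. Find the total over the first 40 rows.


aₙ = 23 + (40-1)×5 = 218
Sₙ = n(a₁+aₙ)/2 = 40×(23+218)/2
= 40×241/2 = 4820

S_40 = 4820


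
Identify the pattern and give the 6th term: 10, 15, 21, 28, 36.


Pattern: triangular numbers: n(n+1)/2
Terms: 10, 15, 21, 28, 36
Next term = 45

Next term = 45


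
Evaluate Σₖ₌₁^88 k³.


n(n+1)/2 = 88×89/2 = 3916
Σk³ = 3916² = 15335056

Σk³ = 15335056


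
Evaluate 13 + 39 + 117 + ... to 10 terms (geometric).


Sₙ = 13×(3^10 - 1)/(3 - 1)
= 13×(59049 - 1)/2
= 13×59048/2
= 383812

S_10 = 383812


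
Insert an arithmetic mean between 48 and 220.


AM = (48 + 220)/2 = 268/2 = 134

AM = 134


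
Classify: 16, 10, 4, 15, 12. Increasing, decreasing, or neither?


Differences: -6, -6, 11, -3
Difference at position 3 is +11 (> 0) but position 1 is -6 (< 0) — sequence both rises and falls
→ NOT monotonic

Not monotonic


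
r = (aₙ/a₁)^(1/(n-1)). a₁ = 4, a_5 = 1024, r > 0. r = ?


r^(n-1) = aₙ/a₁
r^4 = 1024/4 = 256
r = 256^(1/4)
= ±4; taking r > 0 gives r = 4

r = 4


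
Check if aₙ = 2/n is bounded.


a₁ = 2, a₂ = 2/2, a₃ = 2/3, ...
0 < aₙ ≤ 2 for all n ≥ 1
Lower bound: 0, Upper bound: 2
The sequence IS bounded

Bounded (0 < aₙ ≤ 2)


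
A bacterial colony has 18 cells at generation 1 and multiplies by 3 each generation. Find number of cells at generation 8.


aₙ = a₁·r^(n-1)
= 18×3^7
= 18×2187
= 39366

a_8 = 39366


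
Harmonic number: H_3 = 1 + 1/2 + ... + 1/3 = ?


H_3 = 1/1 + 1/2 + 1/3
= 11/6
≈ 1.8333

H_3 = 11/6 ≈ 1.8333


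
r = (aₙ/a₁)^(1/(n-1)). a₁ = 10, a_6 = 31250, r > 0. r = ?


r^(n-1) = aₙ/a₁
r^5 = 31250/10 = 3125
r = 3125^(1/5)
= 5

r = 5


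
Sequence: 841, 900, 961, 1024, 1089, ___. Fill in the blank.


Pattern: perfect squares: n²
Terms: 841, 900, 961, 1024, 1089
Next term = 1156

Next term = 1156


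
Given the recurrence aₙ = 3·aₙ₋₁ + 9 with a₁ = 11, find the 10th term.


Computing step by step:
a_1 = 11
a_2 = 42
a_3 = 135
a_4 = 414
a_5 = 1251
a_6 = 3762
a_7 = 11295
a_8 = 33894
a_9 = 101691
a_10 = 305082


a_10 = 305082


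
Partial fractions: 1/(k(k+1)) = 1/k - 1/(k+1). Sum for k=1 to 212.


1/(k(k+1)) = 1/k - 1/(k+1) (partial fractions)
Telescoping: Σ = 1 - 1/213 = 212/213

Sum = 212/213


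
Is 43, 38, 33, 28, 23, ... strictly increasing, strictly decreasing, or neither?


Differences: -5, -5, -5, -5
All differences < 0 → strictly DECREASING

Monotonically decreasing


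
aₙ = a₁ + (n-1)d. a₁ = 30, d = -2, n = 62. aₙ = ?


aₙ = a₁ + (n-1)d
= 30 + (62-1)×-2
= 30 - 122
= -92

a_62 = -92


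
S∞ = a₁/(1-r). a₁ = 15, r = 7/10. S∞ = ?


S∞ = a₁/(1-r) = 15/(1 - 7/10)
= 15/(3/10)
= 50

S∞ = 50


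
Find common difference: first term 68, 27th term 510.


d = (aₙ - a₁)/(n-1)
= (510 - 68)/(27-1)
= 442/26 = 17

d = 17


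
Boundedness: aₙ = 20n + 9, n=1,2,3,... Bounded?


aₙ = 20n + 9 → as n→∞, aₙ→∞
No finite upper bound exists
The sequence is UNBOUNDED

Unbounded (aₙ → ∞ as n → ∞)


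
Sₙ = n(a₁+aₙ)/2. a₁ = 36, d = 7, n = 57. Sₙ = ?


aₙ = 36 + (57-1)×7 = 428
Sₙ = n(a₁+aₙ)/2 = 57×(36+428)/2
= 57×464/2 = 13224

S_57 = 13224


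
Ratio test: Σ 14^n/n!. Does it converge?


aₙ = 14^n/n!
a_{n+1}/aₙ = 14^(n+1)/(n+1)! × n!/14^n
= 14/(n+1)
L = lim(n→∞) 14/(n+1) = 0
L < 1 → series CONVERGES

Converges (ratio test: L = 0 < 1)


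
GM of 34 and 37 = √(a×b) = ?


GM = √(34×37) = √1258 = 35.4683

GM = 35.4683


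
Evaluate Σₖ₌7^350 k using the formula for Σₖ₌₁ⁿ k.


Σₖ₌7^350 k = Σₖ₌₁^350 k − Σₖ₌₁^6 k
= 350·351/2 − 6·7/2
= 61425 − 21 = 61404

Σk = 61404


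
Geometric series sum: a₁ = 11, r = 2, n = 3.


Sₙ = 11×(2^3 - 1)/(2 - 1)
= 11×(8 - 1)/1
= 11×7/1
= 77

S_3 = 77


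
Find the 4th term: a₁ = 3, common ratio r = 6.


aₙ = a₁·r^(n-1)
= 3×6^3
= 3×216
= 648

a_4 = 648


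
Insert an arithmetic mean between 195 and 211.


AM = (195 + 211)/2 = 406/2 = 203

AM = 203


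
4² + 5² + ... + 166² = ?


Σₖ₌4^166 k² = Σₖ₌₁^166 k² − Σₖ₌₁^3 k²
= 166·167·333/6 − 3·4·7/6
= 1538571 − 14 = 1538557

Σk² = 1538557


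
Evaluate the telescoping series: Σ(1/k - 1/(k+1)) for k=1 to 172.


Telescoping: adjacent terms cancel.
= 1/1 - 1/173
= 1 - 1/173 = 172/173

Sum = 172/173
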